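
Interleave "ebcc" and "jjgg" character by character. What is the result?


Interleaving "ebcc" and "jjgg":
  Position 0: 'e' from first, 'j' from second => "ej"
  Position 1: 'b' from first, 'j' from second => "bj"
  Position 2: 'c' from first, 'g' from second => "cg"
  Position 3: 'c' from first, 'g' from second => "cg"
Result: ejbjcgcg

ejbjcgcg


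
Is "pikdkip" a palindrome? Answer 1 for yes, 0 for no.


Input: pikdkip
Reversed: pikdkip
  Compare pos 0 ('p') with pos 6 ('p'): match
  Compare pos 1 ('i') with pos 5 ('i'): match
  Compare pos 2 ('k') with pos 4 ('k'): match
Result: palindrome

1


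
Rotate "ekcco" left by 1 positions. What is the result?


Input: "ekcco", rotate left by 1
First 1 characters: "e"
Remaining characters: "kcco"
Concatenate remaining + first: "kcco" + "e" = "kccoe"

kccoe


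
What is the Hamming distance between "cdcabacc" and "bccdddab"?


Comparing "cdcabacc" and "bccdddab" position by position:
  Position 0: 'c' vs 'b' => differ
  Position 1: 'd' vs 'c' => differ
  Position 2: 'c' vs 'c' => same
  Position 3: 'a' vs 'd' => differ
  Position 4: 'b' vs 'd' => differ
  Position 5: 'a' vs 'd' => differ
  Position 6: 'c' vs 'a' => differ
  Position 7: 'c' vs 'b' => differ
Total differences (Hamming distance): 7

7


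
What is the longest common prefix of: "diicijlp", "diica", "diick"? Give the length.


Words: diicijlp, diica, diick
  Position 0: all 'd' => match
  Position 1: all 'i' => match
  Position 2: all 'i' => match
  Position 3: all 'c' => match
  Position 4: ('i', 'a', 'k') => mismatch, stop
LCP = "diic" (length 4)

4


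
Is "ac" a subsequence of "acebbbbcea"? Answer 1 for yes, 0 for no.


Check if "ac" is a subsequence of "acebbbbcea"
Greedy scan:
  Position 0 ('a'): matches sub[0] = 'a'
  Position 1 ('c'): matches sub[1] = 'c'
  Position 2 ('e'): no match needed
  Position 3 ('b'): no match needed
  Position 4 ('b'): no match needed
  Position 5 ('b'): no match needed
  Position 6 ('b'): no match needed
  Position 7 ('c'): no match needed
  Position 8 ('e'): no match needed
  Position 9 ('a'): no match needed
All 2 characters matched => is a subsequence

1


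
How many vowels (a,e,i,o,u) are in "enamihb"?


Input: enamihb
Checking each character:
  'e' at position 0: vowel (running total: 1)
  'n' at position 1: consonant
  'a' at position 2: vowel (running total: 2)
  'm' at position 3: consonant
  'i' at position 4: vowel (running total: 3)
  'h' at position 5: consonant
  'b' at position 6: consonant
Total vowels: 3

3


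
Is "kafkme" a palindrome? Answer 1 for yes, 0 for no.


Input: kafkme
Reversed: emkfak
  Compare pos 0 ('k') with pos 5 ('e'): MISMATCH
  Compare pos 1 ('a') with pos 4 ('m'): MISMATCH
  Compare pos 2 ('f') with pos 3 ('k'): MISMATCH
Result: not a palindrome

0


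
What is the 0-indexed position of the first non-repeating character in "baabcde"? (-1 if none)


Input: baabcde
Character frequencies:
  'a': 2
  'b': 2
  'c': 1
  'd': 1
  'e': 1
Scanning left to right for freq == 1:
  Position 0 ('b'): freq=2, skip
  Position 1 ('a'): freq=2, skip
  Position 2 ('a'): freq=2, skip
  Position 3 ('b'): freq=2, skip
  Position 4 ('c'): unique! => answer = 4

4


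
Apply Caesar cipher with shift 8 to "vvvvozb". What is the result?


Caesar cipher: shift "vvvvozb" by 8
  'v' (pos 21) + 8 = pos 3 = 'd'
  'v' (pos 21) + 8 = pos 3 = 'd'
  'v' (pos 21) + 8 = pos 3 = 'd'
  'v' (pos 21) + 8 = pos 3 = 'd'
  'o' (pos 14) + 8 = pos 22 = 'w'
  'z' (pos 25) + 8 = pos 7 = 'h'
  'b' (pos 1) + 8 = pos 9 = 'j'
Result: ddddwhj

ddddwhj


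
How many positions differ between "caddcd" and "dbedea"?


Comparing "caddcd" and "dbedea" position by position:
  Position 0: 'c' vs 'd' => DIFFER
  Position 1: 'a' vs 'b' => DIFFER
  Position 2: 'd' vs 'e' => DIFFER
  Position 3: 'd' vs 'd' => same
  Position 4: 'c' vs 'e' => DIFFER
  Position 5: 'd' vs 'a' => DIFFER
Positions that differ: 5

5


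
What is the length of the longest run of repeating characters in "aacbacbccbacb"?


Input: "aacbacbccbacb"
Scanning for longest run:
  Position 1 ('a'): continues run of 'a', length=2
  Position 2 ('c'): new char, reset run to 1
  Position 3 ('b'): new char, reset run to 1
  Position 4 ('a'): new char, reset run to 1
  Position 5 ('c'): new char, reset run to 1
  Position 6 ('b'): new char, reset run to 1
  Position 7 ('c'): new char, reset run to 1
  Position 8 ('c'): continues run of 'c', length=2
  Position 9 ('b'): new char, reset run to 1
  Position 10 ('a'): new char, reset run to 1
  Position 11 ('c'): new char, reset run to 1
  Position 12 ('b'): new char, reset run to 1
Longest run: 'a' with length 2

2


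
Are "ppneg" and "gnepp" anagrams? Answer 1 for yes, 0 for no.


Strings: "ppneg", "gnepp"
Sorted first:  egnpp
Sorted second: egnpp
Sorted forms match => anagrams

1


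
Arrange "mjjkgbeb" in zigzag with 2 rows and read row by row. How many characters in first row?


Zigzag "mjjkgbeb" into 2 rows:
Placing characters:
  'm' => row 0
  'j' => row 1
  'j' => row 0
  'k' => row 1
  'g' => row 0
  'b' => row 1
  'e' => row 0
  'b' => row 1
Rows:
  Row 0: "mjge"
  Row 1: "jkbb"
First row length: 4

4


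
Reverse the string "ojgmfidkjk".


Input: ojgmfidkjk
Reading characters right to left:
  Position 9: 'k'
  Position 8: 'j'
  Position 7: 'k'
  Position 6: 'd'
  Position 5: 'i'
  Position 4: 'f'
  Position 3: 'm'
  Position 2: 'g'
  Position 1: 'j'
  Position 0: 'o'
Reversed: kjkdifmgjo

kjkdifmgjo


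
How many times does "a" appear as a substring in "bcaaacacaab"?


Searching for "a" in "bcaaacacaab"
Scanning each position:
  Position 0: "b" => no
  Position 1: "c" => no
  Position 2: "a" => MATCH
  Position 3: "a" => MATCH
  Position 4: "a" => MATCH
  Position 5: "c" => no
  Position 6: "a" => MATCH
  Position 7: "c" => no
  Position 8: "a" => MATCH
  Position 9: "a" => MATCH
  Position 10: "b" => no
Total occurrences: 6

6


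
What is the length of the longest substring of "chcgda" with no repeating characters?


Input: "chcgda"
Sliding window (track last position of each char):
  Position 0 ('c'): window [0,0] length 1 -- new best
  Position 1 ('h'): window [0,1] length 2 -- new best
  Position 2 ('c'): repeat (last at 0), move window start to 1
  Position 2 ('c'): window [1,2] length 2
  Position 3 ('g'): window [1,3] length 3 -- new best
  Position 4 ('d'): window [1,4] length 4 -- new best
  Position 5 ('a'): window [1,5] length 5 -- new best
Longest substring with no repeats: "hcgda" with length 5

5


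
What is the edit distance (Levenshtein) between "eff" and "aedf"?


Computing edit distance: "eff" -> "aedf"
DP table:
           a    e    d    f
      0    1    2    3    4
  e   1    1    1    2    3
  f   2    2    2    2    2
  f   3    3    3    3    2
Edit distance = dp[3][4] = 2

2


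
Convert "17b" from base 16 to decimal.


Input: "17b" in base 16
Positional expansion:
  Digit '1' (value 1) x 16^2 = 256
  Digit '7' (value 7) x 16^1 = 112
  Digit 'b' (value 11) x 16^0 = 11
Sum = 379

379


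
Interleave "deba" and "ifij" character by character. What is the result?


Interleaving "deba" and "ifij":
  Position 0: 'd' from first, 'i' from second => "di"
  Position 1: 'e' from first, 'f' from second => "ef"
  Position 2: 'b' from first, 'i' from second => "bi"
  Position 3: 'a' from first, 'j' from second => "aj"
Result: diefbiaj

diefbiaj


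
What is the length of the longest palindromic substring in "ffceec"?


Input: "ffceec"
Checking substrings for palindromes:
  [2:6] "ceec" (len 4) => palindrome
  [0:2] "ff" (len 2) => palindrome
  [3:5] "ee" (len 2) => palindrome
Longest palindromic substring: "ceec" with length 4

4


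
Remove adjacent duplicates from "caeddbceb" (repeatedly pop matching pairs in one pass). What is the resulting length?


Input: caeddbceb
Stack-based adjacent duplicate removal:
  Read 'c': push. Stack: c
  Read 'a': push. Stack: ca
  Read 'e': push. Stack: cae
  Read 'd': push. Stack: caed
  Read 'd': matches stack top 'd' => pop. Stack: cae
  Read 'b': push. Stack: caeb
  Read 'c': push. Stack: caebc
  Read 'e': push. Stack: caebce
  Read 'b': push. Stack: caebceb
Final stack: "caebceb" (length 7)

7


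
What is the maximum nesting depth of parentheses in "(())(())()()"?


Input: "(())(())()()"
Tracking depth:
  Position 0 '(': depth becomes 1
  Position 1 '(': depth becomes 2
  Position 2 ')': depth becomes 1
  Position 3 ')': depth becomes 0
  Position 4 '(': depth becomes 1
  Position 5 '(': depth becomes 2
  Position 6 ')': depth becomes 1
  Position 7 ')': depth becomes 0
  Position 8 '(': depth becomes 1
  Position 9 ')': depth becomes 0
  Position 10 '(': depth becomes 1
  Position 11 ')': depth becomes 0
Maximum depth reached: 2

2


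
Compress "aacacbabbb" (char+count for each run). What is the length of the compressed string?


Input: aacacbabbb
Runs:
  'a' x 2 => "a2"
  'c' x 1 => "c1"
  'a' x 1 => "a1"
  'c' x 1 => "c1"
  'b' x 1 => "b1"
  'a' x 1 => "a1"
  'b' x 3 => "b3"
Compressed: "a2c1a1c1b1a1b3"
Compressed length: 14

14


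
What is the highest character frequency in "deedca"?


Input: deedca
Character counts:
  'a': 1
  'c': 1
  'd': 2
  'e': 2
Maximum frequency: 2

2


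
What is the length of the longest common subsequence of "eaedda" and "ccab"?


LCS of "eaedda" and "ccab"
DP table:
           c    c    a    b
      0    0    0    0    0
  e   0    0    0    0    0
  a   0    0    0    1    1
  e   0    0    0    1    1
  d   0    0    0    1    1
  d   0    0    0    1    1
  a   0    0    0    1    1
LCS length = dp[6][4] = 1

1


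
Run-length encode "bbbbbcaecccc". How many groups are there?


Input: bbbbbcaecccc
Scanning for consecutive runs:
  Group 1: 'b' x 5 (positions 0-4)
  Group 2: 'c' x 1 (positions 5-5)
  Group 3: 'a' x 1 (positions 6-6)
  Group 4: 'e' x 1 (positions 7-7)
  Group 5: 'c' x 4 (positions 8-11)
Total groups: 5

5


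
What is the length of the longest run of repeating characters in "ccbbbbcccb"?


Input: "ccbbbbcccb"
Scanning for longest run:
  Position 1 ('c'): continues run of 'c', length=2
  Position 2 ('b'): new char, reset run to 1
  Position 3 ('b'): continues run of 'b', length=2
  Position 4 ('b'): continues run of 'b', length=3
  Position 5 ('b'): continues run of 'b', length=4
  Position 6 ('c'): new char, reset run to 1
  Position 7 ('c'): continues run of 'c', length=2
  Position 8 ('c'): continues run of 'c', length=3
  Position 9 ('b'): new char, reset run to 1
Longest run: 'b' with length 4

4


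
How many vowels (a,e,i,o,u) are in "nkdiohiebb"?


Input: nkdiohiebb
Checking each character:
  'n' at position 0: consonant
  'k' at position 1: consonant
  'd' at position 2: consonant
  'i' at position 3: vowel (running total: 1)
  'o' at position 4: vowel (running total: 2)
  'h' at position 5: consonant
  'i' at position 6: vowel (running total: 3)
  'e' at position 7: vowel (running total: 4)
  'b' at position 8: consonant
  'b' at position 9: consonant
Total vowels: 4

4


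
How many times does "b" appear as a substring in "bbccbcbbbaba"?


Searching for "b" in "bbccbcbbbaba"
Scanning each position:
  Position 0: "b" => MATCH
  Position 1: "b" => MATCH
  Position 2: "c" => no
  Position 3: "c" => no
  Position 4: "b" => MATCH
  Position 5: "c" => no
  Position 6: "b" => MATCH
  Position 7: "b" => MATCH
  Position 8: "b" => MATCH
  Position 9: "a" => no
  Position 10: "b" => MATCH
  Position 11: "a" => no
Total occurrences: 7

7


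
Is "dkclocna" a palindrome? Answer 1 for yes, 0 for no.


Input: dkclocna
Reversed: ancolckd
  Compare pos 0 ('d') with pos 7 ('a'): MISMATCH
  Compare pos 1 ('k') with pos 6 ('n'): MISMATCH
  Compare pos 2 ('c') with pos 5 ('c'): match
  Compare pos 3 ('l') with pos 4 ('o'): MISMATCH
Result: not a palindrome

0


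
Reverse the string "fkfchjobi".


Input: fkfchjobi
Reading characters right to left:
  Position 8: 'i'
  Position 7: 'b'
  Position 6: 'o'
  Position 5: 'j'
  Position 4: 'h'
  Position 3: 'c'
  Position 2: 'f'
  Position 1: 'k'
  Position 0: 'f'
Reversed: ibojhcfkf

ibojhcfkf


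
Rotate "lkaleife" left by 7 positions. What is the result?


Input: "lkaleife", rotate left by 7
First 7 characters: "lkaleif"
Remaining characters: "e"
Concatenate remaining + first: "e" + "lkaleif" = "elkaleif"

elkaleif


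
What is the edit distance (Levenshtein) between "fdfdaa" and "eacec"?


Computing edit distance: "fdfdaa" -> "eacec"
DP table:
           e    a    c    e    c
      0    1    2    3    4    5
  f   1    1    2    3    4    5
  d   2    2    2    3    4    5
  f   3    3    3    3    4    5
  d   4    4    4    4    4    5
  a   5    5    4    5    5    5
  a   6    6    5    5    6    6
Edit distance = dp[6][5] = 6

6


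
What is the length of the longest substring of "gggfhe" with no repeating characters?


Input: "gggfhe"
Sliding window (track last position of each char):
  Position 0 ('g'): window [0,0] length 1 -- new best
  Position 1 ('g'): repeat (last at 0), move window start to 1
  Position 1 ('g'): window [1,1] length 1
  Position 2 ('g'): repeat (last at 1), move window start to 2
  Position 2 ('g'): window [2,2] length 1
  Position 3 ('f'): window [2,3] length 2 -- new best
  Position 4 ('h'): window [2,4] length 3 -- new best
  Position 5 ('e'): window [2,5] length 4 -- new best
Longest substring with no repeats: "gfhe" with length 4

4


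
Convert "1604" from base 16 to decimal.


Input: "1604" in base 16
Positional expansion:
  Digit '1' (value 1) x 16^3 = 4096
  Digit '6' (value 6) x 16^2 = 1536
  Digit '0' (value 0) x 16^1 = 0
  Digit '4' (value 4) x 16^0 = 4
Sum = 5636

5636


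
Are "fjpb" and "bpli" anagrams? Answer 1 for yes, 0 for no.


Strings: "fjpb", "bpli"
Sorted first:  bfjp
Sorted second: bilp
Differ at position 1: 'f' vs 'i' => not anagrams

0


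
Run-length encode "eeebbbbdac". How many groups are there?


Input: eeebbbbdac
Scanning for consecutive runs:
  Group 1: 'e' x 3 (positions 0-2)
  Group 2: 'b' x 4 (positions 3-6)
  Group 3: 'd' x 1 (positions 7-7)
  Group 4: 'a' x 1 (positions 8-8)
  Group 5: 'c' x 1 (positions 9-9)
Total groups: 5

5


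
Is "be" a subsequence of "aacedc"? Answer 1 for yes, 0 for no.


Check if "be" is a subsequence of "aacedc"
Greedy scan:
  Position 0 ('a'): no match needed
  Position 1 ('a'): no match needed
  Position 2 ('c'): no match needed
  Position 3 ('e'): no match needed
  Position 4 ('d'): no match needed
  Position 5 ('c'): no match needed
Only matched 0/2 characters => not a subsequence

0


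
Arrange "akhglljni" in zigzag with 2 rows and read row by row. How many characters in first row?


Zigzag "akhglljni" into 2 rows:
Placing characters:
  'a' => row 0
  'k' => row 1
  'h' => row 0
  'g' => row 1
  'l' => row 0
  'l' => row 1
  'j' => row 0
  'n' => row 1
  'i' => row 0
Rows:
  Row 0: "ahlji"
  Row 1: "kgln"
First row length: 5

5


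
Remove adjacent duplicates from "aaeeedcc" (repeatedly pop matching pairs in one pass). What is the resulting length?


Input: aaeeedcc
Stack-based adjacent duplicate removal:
  Read 'a': push. Stack: a
  Read 'a': matches stack top 'a' => pop. Stack: (empty)
  Read 'e': push. Stack: e
  Read 'e': matches stack top 'e' => pop. Stack: (empty)
  Read 'e': push. Stack: e
  Read 'd': push. Stack: ed
  Read 'c': push. Stack: edc
  Read 'c': matches stack top 'c' => pop. Stack: ed
Final stack: "ed" (length 2)

2


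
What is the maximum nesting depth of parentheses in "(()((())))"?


Input: "(()((())))"
Tracking depth:
  Position 0 '(': depth becomes 1
  Position 1 '(': depth becomes 2
  Position 2 ')': depth becomes 1
  Position 3 '(': depth becomes 2
  Position 4 '(': depth becomes 3
  Position 5 '(': depth becomes 4
  Position 6 ')': depth becomes 3
  Position 7 ')': depth becomes 2
  Position 8 ')': depth becomes 1
  Position 9 ')': depth becomes 0
Maximum depth reached: 4

4


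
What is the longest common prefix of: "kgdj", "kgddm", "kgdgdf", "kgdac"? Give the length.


Words: kgdj, kgddm, kgdgdf, kgdac
  Position 0: all 'k' => match
  Position 1: all 'g' => match
  Position 2: all 'd' => match
  Position 3: ('j', 'd', 'g', 'a') => mismatch, stop
LCP = "kgd" (length 3)

3


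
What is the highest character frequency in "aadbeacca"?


Input: aadbeacca
Character counts:
  'a': 4
  'b': 1
  'c': 2
  'd': 1
  'e': 1
Maximum frequency: 4

4


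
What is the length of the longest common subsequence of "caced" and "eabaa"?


LCS of "caced" and "eabaa"
DP table:
           e    a    b    a    a
      0    0    0    0    0    0
  c   0    0    0    0    0    0
  a   0    0    1    1    1    1
  c   0    0    1    1    1    1
  e   0    1    1    1    1    1
  d   0    1    1    1    1    1
LCS length = dp[5][5] = 1

1


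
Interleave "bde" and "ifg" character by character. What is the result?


Interleaving "bde" and "ifg":
  Position 0: 'b' from first, 'i' from second => "bi"
  Position 1: 'd' from first, 'f' from second => "df"
  Position 2: 'e' from first, 'g' from second => "eg"
Result: bidfeg

bidfeg


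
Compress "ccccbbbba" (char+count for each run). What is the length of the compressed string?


Input: ccccbbbba
Runs:
  'c' x 4 => "c4"
  'b' x 4 => "b4"
  'a' x 1 => "a1"
Compressed: "c4b4a1"
Compressed length: 6

6


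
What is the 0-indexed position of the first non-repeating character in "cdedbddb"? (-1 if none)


Input: cdedbddb
Character frequencies:
  'b': 2
  'c': 1
  'd': 4
  'e': 1
Scanning left to right for freq == 1:
  Position 0 ('c'): unique! => answer = 0

0


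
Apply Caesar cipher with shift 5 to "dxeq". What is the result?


Caesar cipher: shift "dxeq" by 5
  'd' (pos 3) + 5 = pos 8 = 'i'
  'x' (pos 23) + 5 = pos 2 = 'c'
  'e' (pos 4) + 5 = pos 9 = 'j'
  'q' (pos 16) + 5 = pos 21 = 'v'
Result: icjv

icjv


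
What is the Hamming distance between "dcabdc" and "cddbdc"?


Comparing "dcabdc" and "cddbdc" position by position:
  Position 0: 'd' vs 'c' => differ
  Position 1: 'c' vs 'd' => differ
  Position 2: 'a' vs 'd' => differ
  Position 3: 'b' vs 'b' => same
  Position 4: 'd' vs 'd' => same
  Position 5: 'c' vs 'c' => same
Total differences (Hamming distance): 3

3


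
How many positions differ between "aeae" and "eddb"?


Comparing "aeae" and "eddb" position by position:
  Position 0: 'a' vs 'e' => DIFFER
  Position 1: 'e' vs 'd' => DIFFER
  Position 2: 'a' vs 'd' => DIFFER
  Position 3: 'e' vs 'b' => DIFFER
Positions that differ: 4

4


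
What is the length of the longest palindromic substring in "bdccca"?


Input: "bdccca"
Checking substrings for palindromes:
  [2:5] "ccc" (len 3) => palindrome
  [2:4] "cc" (len 2) => palindrome
  [3:5] "cc" (len 2) => palindrome
Longest palindromic substring: "ccc" with length 3

3


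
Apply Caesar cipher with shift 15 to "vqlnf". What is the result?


Caesar cipher: shift "vqlnf" by 15
  'v' (pos 21) + 15 = pos 10 = 'k'
  'q' (pos 16) + 15 = pos 5 = 'f'
  'l' (pos 11) + 15 = pos 0 = 'a'
  'n' (pos 13) + 15 = pos 2 = 'c'
  'f' (pos 5) + 15 = pos 20 = 'u'
Result: kfacu

kfacu


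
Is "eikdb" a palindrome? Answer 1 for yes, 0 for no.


Input: eikdb
Reversed: bdkie
  Compare pos 0 ('e') with pos 4 ('b'): MISMATCH
  Compare pos 1 ('i') with pos 3 ('d'): MISMATCH
Result: not a palindrome

0


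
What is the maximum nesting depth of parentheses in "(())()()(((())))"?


Input: "(())()()(((())))"
Tracking depth:
  Position 0 '(': depth becomes 1
  Position 1 '(': depth becomes 2
  Position 2 ')': depth becomes 1
  Position 3 ')': depth becomes 0
  Position 4 '(': depth becomes 1
  Position 5 ')': depth becomes 0
  Position 6 '(': depth becomes 1
  Position 7 ')': depth becomes 0
  Position 8 '(': depth becomes 1
  Position 9 '(': depth becomes 2
  Position 10 '(': depth becomes 3
  Position 11 '(': depth becomes 4
  Position 12 ')': depth becomes 3
  Position 13 ')': depth becomes 2
  Position 14 ')': depth becomes 1
  Position 15 ')': depth becomes 0
Maximum depth reached: 4

4


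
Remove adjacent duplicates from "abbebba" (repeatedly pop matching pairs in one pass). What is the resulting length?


Input: abbebba
Stack-based adjacent duplicate removal:
  Read 'a': push. Stack: a
  Read 'b': push. Stack: ab
  Read 'b': matches stack top 'b' => pop. Stack: a
  Read 'e': push. Stack: ae
  Read 'b': push. Stack: aeb
  Read 'b': matches stack top 'b' => pop. Stack: ae
  Read 'a': push. Stack: aea
Final stack: "aea" (length 3)

3


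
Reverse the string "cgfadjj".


Input: cgfadjj
Reading characters right to left:
  Position 6: 'j'
  Position 5: 'j'
  Position 4: 'd'
  Position 3: 'a'
  Position 2: 'f'
  Position 1: 'g'
  Position 0: 'c'
Reversed: jjdafgc

jjdafgc


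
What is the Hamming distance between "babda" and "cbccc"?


Comparing "babda" and "cbccc" position by position:
  Position 0: 'b' vs 'c' => differ
  Position 1: 'a' vs 'b' => differ
  Position 2: 'b' vs 'c' => differ
  Position 3: 'd' vs 'c' => differ
  Position 4: 'a' vs 'c' => differ
Total differences (Hamming distance): 5

5


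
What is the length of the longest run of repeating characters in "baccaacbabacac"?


Input: "baccaacbabacac"
Scanning for longest run:
  Position 1 ('a'): new char, reset run to 1
  Position 2 ('c'): new char, reset run to 1
  Position 3 ('c'): continues run of 'c', length=2
  Position 4 ('a'): new char, reset run to 1
  Position 5 ('a'): continues run of 'a', length=2
  Position 6 ('c'): new char, reset run to 1
  Position 7 ('b'): new char, reset run to 1
  Position 8 ('a'): new char, reset run to 1
  Position 9 ('b'): new char, reset run to 1
  Position 10 ('a'): new char, reset run to 1
  Position 11 ('c'): new char, reset run to 1
  Position 12 ('a'): new char, reset run to 1
  Position 13 ('c'): new char, reset run to 1
Longest run: 'c' with length 2

2


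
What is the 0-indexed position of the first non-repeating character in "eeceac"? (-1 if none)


Input: eeceac
Character frequencies:
  'a': 1
  'c': 2
  'e': 3
Scanning left to right for freq == 1:
  Position 0 ('e'): freq=3, skip
  Position 1 ('e'): freq=3, skip
  Position 2 ('c'): freq=2, skip
  Position 3 ('e'): freq=3, skip
  Position 4 ('a'): unique! => answer = 4

4


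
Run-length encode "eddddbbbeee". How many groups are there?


Input: eddddbbbeee
Scanning for consecutive runs:
  Group 1: 'e' x 1 (positions 0-0)
  Group 2: 'd' x 4 (positions 1-4)
  Group 3: 'b' x 3 (positions 5-7)
  Group 4: 'e' x 3 (positions 8-10)
Total groups: 4

4


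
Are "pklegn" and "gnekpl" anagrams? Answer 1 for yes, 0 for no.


Strings: "pklegn", "gnekpl"
Sorted first:  egklnp
Sorted second: egklnp
Sorted forms match => anagrams

1


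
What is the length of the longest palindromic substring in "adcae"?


Input: "adcae"
Checking substrings for palindromes:
  No multi-char palindromic substrings found
Longest palindromic substring: "a" with length 1

1


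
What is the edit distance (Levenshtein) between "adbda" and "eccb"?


Computing edit distance: "adbda" -> "eccb"
DP table:
           e    c    c    b
      0    1    2    3    4
  a   1    1    2    3    4
  d   2    2    2    3    4
  b   3    3    3    3    3
  d   4    4    4    4    4
  a   5    5    5    5    5
Edit distance = dp[5][4] = 5

5


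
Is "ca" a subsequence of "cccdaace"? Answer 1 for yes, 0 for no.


Check if "ca" is a subsequence of "cccdaace"
Greedy scan:
  Position 0 ('c'): matches sub[0] = 'c'
  Position 1 ('c'): no match needed
  Position 2 ('c'): no match needed
  Position 3 ('d'): no match needed
  Position 4 ('a'): matches sub[1] = 'a'
  Position 5 ('a'): no match needed
  Position 6 ('c'): no match needed
  Position 7 ('e'): no match needed
All 2 characters matched => is a subsequence

1


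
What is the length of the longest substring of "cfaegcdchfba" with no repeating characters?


Input: "cfaegcdchfba"
Sliding window (track last position of each char):
  Position 0 ('c'): window [0,0] length 1 -- new best
  Position 1 ('f'): window [0,1] length 2 -- new best
  Position 2 ('a'): window [0,2] length 3 -- new best
  Position 3 ('e'): window [0,3] length 4 -- new best
  Position 4 ('g'): window [0,4] length 5 -- new best
  Position 5 ('c'): repeat (last at 0), move window start to 1
  Position 5 ('c'): window [1,5] length 5
  Position 6 ('d'): window [1,6] length 6 -- new best
  Position 7 ('c'): repeat (last at 5), move window start to 6
  Position 7 ('c'): window [6,7] length 2
  Position 8 ('h'): window [6,8] length 3
  Position 9 ('f'): window [6,9] length 4
  Position 10 ('b'): window [6,10] length 5
  Position 11 ('a'): window [6,11] length 6
Longest substring with no repeats: "faegcd" with length 6

6


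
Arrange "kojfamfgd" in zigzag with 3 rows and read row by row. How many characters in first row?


Zigzag "kojfamfgd" into 3 rows:
Placing characters:
  'k' => row 0
  'o' => row 1
  'j' => row 2
  'f' => row 1
  'a' => row 0
  'm' => row 1
  'f' => row 2
  'g' => row 1
  'd' => row 0
Rows:
  Row 0: "kad"
  Row 1: "ofmg"
  Row 2: "jf"
First row length: 3

3


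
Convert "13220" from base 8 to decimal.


Input: "13220" in base 8
Positional expansion:
  Digit '1' (value 1) x 8^4 = 4096
  Digit '3' (value 3) x 8^3 = 1536
  Digit '2' (value 2) x 8^2 = 128
  Digit '2' (value 2) x 8^1 = 16
  Digit '0' (value 0) x 8^0 = 0
Sum = 5776

5776


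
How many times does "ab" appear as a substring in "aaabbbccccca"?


Searching for "ab" in "aaabbbccccca"
Scanning each position:
  Position 0: "aa" => no
  Position 1: "aa" => no
  Position 2: "ab" => MATCH
  Position 3: "bb" => no
  Position 4: "bb" => no
  Position 5: "bc" => no
  Position 6: "cc" => no
  Position 7: "cc" => no
  Position 8: "cc" => no
  Position 9: "cc" => no
  Position 10: "ca" => no
Total occurrences: 1

1


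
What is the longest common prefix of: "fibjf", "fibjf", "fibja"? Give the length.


Words: fibjf, fibjf, fibja
  Position 0: all 'f' => match
  Position 1: all 'i' => match
  Position 2: all 'b' => match
  Position 3: all 'j' => match
  Position 4: ('f', 'f', 'a') => mismatch, stop
LCP = "fibj" (length 4)

4


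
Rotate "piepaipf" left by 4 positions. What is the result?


Input: "piepaipf", rotate left by 4
First 4 characters: "piep"
Remaining characters: "aipf"
Concatenate remaining + first: "aipf" + "piep" = "aipfpiep"

aipfpiep


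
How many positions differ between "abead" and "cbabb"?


Comparing "abead" and "cbabb" position by position:
  Position 0: 'a' vs 'c' => DIFFER
  Position 1: 'b' vs 'b' => same
  Position 2: 'e' vs 'a' => DIFFER
  Position 3: 'a' vs 'b' => DIFFER
  Position 4: 'd' vs 'b' => DIFFER
Positions that differ: 4

4


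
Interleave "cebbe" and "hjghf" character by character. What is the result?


Interleaving "cebbe" and "hjghf":
  Position 0: 'c' from first, 'h' from second => "ch"
  Position 1: 'e' from first, 'j' from second => "ej"
  Position 2: 'b' from first, 'g' from second => "bg"
  Position 3: 'b' from first, 'h' from second => "bh"
  Position 4: 'e' from first, 'f' from second => "ef"
Result: chejbgbhef

chejbgbhef


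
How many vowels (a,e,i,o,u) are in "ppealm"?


Input: ppealm
Checking each character:
  'p' at position 0: consonant
  'p' at position 1: consonant
  'e' at position 2: vowel (running total: 1)
  'a' at position 3: vowel (running total: 2)
  'l' at position 4: consonant
  'm' at position 5: consonant
Total vowels: 2

2


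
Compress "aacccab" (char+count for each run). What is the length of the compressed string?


Input: aacccab
Runs:
  'a' x 2 => "a2"
  'c' x 3 => "c3"
  'a' x 1 => "a1"
  'b' x 1 => "b1"
Compressed: "a2c3a1b1"
Compressed length: 8

8


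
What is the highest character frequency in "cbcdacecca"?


Input: cbcdacecca
Character counts:
  'a': 2
  'b': 1
  'c': 5
  'd': 1
  'e': 1
Maximum frequency: 5

5


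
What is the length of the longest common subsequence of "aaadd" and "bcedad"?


LCS of "aaadd" and "bcedad"
DP table:
           b    c    e    d    a    d
      0    0    0    0    0    0    0
  a   0    0    0    0    0    1    1
  a   0    0    0    0    0    1    1
  a   0    0    0    0    0    1    1
  d   0    0    0    0    1    1    2
  d   0    0    0    0    1    1    2
LCS length = dp[5][6] = 2

2


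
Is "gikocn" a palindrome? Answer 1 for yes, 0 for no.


Input: gikocn
Reversed: ncokig
  Compare pos 0 ('g') with pos 5 ('n'): MISMATCH
  Compare pos 1 ('i') with pos 4 ('c'): MISMATCH
  Compare pos 2 ('k') with pos 3 ('o'): MISMATCH
Result: not a palindrome

0


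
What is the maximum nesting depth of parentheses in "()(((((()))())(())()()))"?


Input: "()(((((()))())(())()()))"
Tracking depth:
  Position 0 '(': depth becomes 1
  Position 1 ')': depth becomes 0
  Position 2 '(': depth becomes 1
  Position 3 '(': depth becomes 2
  Position 4 '(': depth becomes 3
  Position 5 '(': depth becomes 4
  Position 6 '(': depth becomes 5
  Position 7 '(': depth becomes 6
  Position 8 ')': depth becomes 5
  Position 9 ')': depth becomes 4
  Position 10 ')': depth becomes 3
  Position 11 '(': depth becomes 4
  Position 12 ')': depth becomes 3
  Position 13 ')': depth becomes 2
  Position 14 '(': depth becomes 3
  Position 15 '(': depth becomes 4
  Position 16 ')': depth becomes 3
  Position 17 ')': depth becomes 2
  Position 18 '(': depth becomes 3
  Position 19 ')': depth becomes 2
  Position 20 '(': depth becomes 3
  Position 21 ')': depth becomes 2
  Position 22 ')': depth becomes 1
  Position 23 ')': depth becomes 0
Maximum depth reached: 6

6


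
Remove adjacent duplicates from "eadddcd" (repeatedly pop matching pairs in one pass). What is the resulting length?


Input: eadddcd
Stack-based adjacent duplicate removal:
  Read 'e': push. Stack: e
  Read 'a': push. Stack: ea
  Read 'd': push. Stack: ead
  Read 'd': matches stack top 'd' => pop. Stack: ea
  Read 'd': push. Stack: ead
  Read 'c': push. Stack: eadc
  Read 'd': push. Stack: eadcd
Final stack: "eadcd" (length 5)

5


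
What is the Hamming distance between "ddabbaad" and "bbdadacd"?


Comparing "ddabbaad" and "bbdadacd" position by position:
  Position 0: 'd' vs 'b' => differ
  Position 1: 'd' vs 'b' => differ
  Position 2: 'a' vs 'd' => differ
  Position 3: 'b' vs 'a' => differ
  Position 4: 'b' vs 'd' => differ
  Position 5: 'a' vs 'a' => same
  Position 6: 'a' vs 'c' => differ
  Position 7: 'd' vs 'd' => same
Total differences (Hamming distance): 6

6


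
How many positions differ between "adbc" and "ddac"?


Comparing "adbc" and "ddac" position by position:
  Position 0: 'a' vs 'd' => DIFFER
  Position 1: 'd' vs 'd' => same
  Position 2: 'b' vs 'a' => DIFFER
  Position 3: 'c' vs 'c' => same
Positions that differ: 2

2


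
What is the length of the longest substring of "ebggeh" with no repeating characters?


Input: "ebggeh"
Sliding window (track last position of each char):
  Position 0 ('e'): window [0,0] length 1 -- new best
  Position 1 ('b'): window [0,1] length 2 -- new best
  Position 2 ('g'): window [0,2] length 3 -- new best
  Position 3 ('g'): repeat (last at 2), move window start to 3
  Position 3 ('g'): window [3,3] length 1
  Position 4 ('e'): window [3,4] length 2
  Position 5 ('h'): window [3,5] length 3
Longest substring with no repeats: "ebg" with length 3

3


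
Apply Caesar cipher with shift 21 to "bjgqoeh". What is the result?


Caesar cipher: shift "bjgqoeh" by 21
  'b' (pos 1) + 21 = pos 22 = 'w'
  'j' (pos 9) + 21 = pos 4 = 'e'
  'g' (pos 6) + 21 = pos 1 = 'b'
  'q' (pos 16) + 21 = pos 11 = 'l'
  'o' (pos 14) + 21 = pos 9 = 'j'
  'e' (pos 4) + 21 = pos 25 = 'z'
  'h' (pos 7) + 21 = pos 2 = 'c'
Result: webljzc

webljzc


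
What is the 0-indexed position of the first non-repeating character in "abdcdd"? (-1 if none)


Input: abdcdd
Character frequencies:
  'a': 1
  'b': 1
  'c': 1
  'd': 3
Scanning left to right for freq == 1:
  Position 0 ('a'): unique! => answer = 0

0


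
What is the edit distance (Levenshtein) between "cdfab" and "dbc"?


Computing edit distance: "cdfab" -> "dbc"
DP table:
           d    b    c
      0    1    2    3
  c   1    1    2    2
  d   2    1    2    3
  f   3    2    2    3
  a   4    3    3    3
  b   5    4    3    4
Edit distance = dp[5][3] = 4

4


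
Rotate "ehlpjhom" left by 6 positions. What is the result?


Input: "ehlpjhom", rotate left by 6
First 6 characters: "ehlpjh"
Remaining characters: "om"
Concatenate remaining + first: "om" + "ehlpjh" = "omehlpjh"

omehlpjh


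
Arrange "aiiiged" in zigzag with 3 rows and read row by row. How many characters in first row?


Zigzag "aiiiged" into 3 rows:
Placing characters:
  'a' => row 0
  'i' => row 1
  'i' => row 2
  'i' => row 1
  'g' => row 0
  'e' => row 1
  'd' => row 2
Rows:
  Row 0: "ag"
  Row 1: "iie"
  Row 2: "id"
First row length: 2

2


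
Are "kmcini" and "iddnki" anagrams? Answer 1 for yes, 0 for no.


Strings: "kmcini", "iddnki"
Sorted first:  ciikmn
Sorted second: ddiikn
Differ at position 0: 'c' vs 'd' => not anagrams

0


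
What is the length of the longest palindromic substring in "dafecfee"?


Input: "dafecfee"
Checking substrings for palindromes:
  [6:8] "ee" (len 2) => palindrome
Longest palindromic substring: "ee" with length 2

2


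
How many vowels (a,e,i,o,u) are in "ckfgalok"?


Input: ckfgalok
Checking each character:
  'c' at position 0: consonant
  'k' at position 1: consonant
  'f' at position 2: consonant
  'g' at position 3: consonant
  'a' at position 4: vowel (running total: 1)
  'l' at position 5: consonant
  'o' at position 6: vowel (running total: 2)
  'k' at position 7: consonant
Total vowels: 2

2


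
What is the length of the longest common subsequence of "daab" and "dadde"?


LCS of "daab" and "dadde"
DP table:
           d    a    d    d    e
      0    0    0    0    0    0
  d   0    1    1    1    1    1
  a   0    1    2    2    2    2
  a   0    1    2    2    2    2
  b   0    1    2    2    2    2
LCS length = dp[4][5] = 2

2


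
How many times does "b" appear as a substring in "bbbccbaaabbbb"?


Searching for "b" in "bbbccbaaabbbb"
Scanning each position:
  Position 0: "b" => MATCH
  Position 1: "b" => MATCH
  Position 2: "b" => MATCH
  Position 3: "c" => no
  Position 4: "c" => no
  Position 5: "b" => MATCH
  Position 6: "a" => no
  Position 7: "a" => no
  Position 8: "a" => no
  Position 9: "b" => MATCH
  Position 10: "b" => MATCH
  Position 11: "b" => MATCH
  Position 12: "b" => MATCH
Total occurrences: 8

8


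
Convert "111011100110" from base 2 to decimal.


Input: "111011100110" in base 2
Positional expansion:
  Digit '1' (value 1) x 2^11 = 2048
  Digit '1' (value 1) x 2^10 = 1024
  Digit '1' (value 1) x 2^9 = 512
  Digit '0' (value 0) x 2^8 = 0
  Digit '1' (value 1) x 2^7 = 128
  Digit '1' (value 1) x 2^6 = 64
  Digit '1' (value 1) x 2^5 = 32
  Digit '0' (value 0) x 2^4 = 0
  Digit '0' (value 0) x 2^3 = 0
  Digit '1' (value 1) x 2^2 = 4
  Digit '1' (value 1) x 2^1 = 2
  Digit '0' (value 0) x 2^0 = 0
Sum = 3814

3814


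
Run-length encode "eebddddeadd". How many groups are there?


Input: eebddddeadd
Scanning for consecutive runs:
  Group 1: 'e' x 2 (positions 0-1)
  Group 2: 'b' x 1 (positions 2-2)
  Group 3: 'd' x 4 (positions 3-6)
  Group 4: 'e' x 1 (positions 7-7)
  Group 5: 'a' x 1 (positions 8-8)
  Group 6: 'd' x 2 (positions 9-10)
Total groups: 6

6


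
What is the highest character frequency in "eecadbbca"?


Input: eecadbbca
Character counts:
  'a': 2
  'b': 2
  'c': 2
  'd': 1
  'e': 2
Maximum frequency: 2

2


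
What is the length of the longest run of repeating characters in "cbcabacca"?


Input: "cbcabacca"
Scanning for longest run:
  Position 1 ('b'): new char, reset run to 1
  Position 2 ('c'): new char, reset run to 1
  Position 3 ('a'): new char, reset run to 1
  Position 4 ('b'): new char, reset run to 1
  Position 5 ('a'): new char, reset run to 1
  Position 6 ('c'): new char, reset run to 1
  Position 7 ('c'): continues run of 'c', length=2
  Position 8 ('a'): new char, reset run to 1
Longest run: 'c' with length 2

2


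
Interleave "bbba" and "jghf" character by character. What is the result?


Interleaving "bbba" and "jghf":
  Position 0: 'b' from first, 'j' from second => "bj"
  Position 1: 'b' from first, 'g' from second => "bg"
  Position 2: 'b' from first, 'h' from second => "bh"
  Position 3: 'a' from first, 'f' from second => "af"
Result: bjbgbhaf

bjbgbhaf


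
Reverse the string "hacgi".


Input: hacgi
Reading characters right to left:
  Position 4: 'i'
  Position 3: 'g'
  Position 2: 'c'
  Position 1: 'a'
  Position 0: 'h'
Reversed: igcah

igcah


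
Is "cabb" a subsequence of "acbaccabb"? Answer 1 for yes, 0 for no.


Check if "cabb" is a subsequence of "acbaccabb"
Greedy scan:
  Position 0 ('a'): no match needed
  Position 1 ('c'): matches sub[0] = 'c'
  Position 2 ('b'): no match needed
  Position 3 ('a'): matches sub[1] = 'a'
  Position 4 ('c'): no match needed
  Position 5 ('c'): no match needed
  Position 6 ('a'): no match needed
  Position 7 ('b'): matches sub[2] = 'b'
  Position 8 ('b'): matches sub[3] = 'b'
All 4 characters matched => is a subsequence

1


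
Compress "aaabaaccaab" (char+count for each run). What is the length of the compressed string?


Input: aaabaaccaab
Runs:
  'a' x 3 => "a3"
  'b' x 1 => "b1"
  'a' x 2 => "a2"
  'c' x 2 => "c2"
  'a' x 2 => "a2"
  'b' x 1 => "b1"
Compressed: "a3b1a2c2a2b1"
Compressed length: 12

12


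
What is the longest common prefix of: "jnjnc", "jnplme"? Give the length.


Words: jnjnc, jnplme
  Position 0: all 'j' => match
  Position 1: all 'n' => match
  Position 2: ('j', 'p') => mismatch, stop
LCP = "jn" (length 2)

2


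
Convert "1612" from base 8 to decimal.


Input: "1612" in base 8
Positional expansion:
  Digit '1' (value 1) x 8^3 = 512
  Digit '6' (value 6) x 8^2 = 384
  Digit '1' (value 1) x 8^1 = 8
  Digit '2' (value 2) x 8^0 = 2
Sum = 906

906


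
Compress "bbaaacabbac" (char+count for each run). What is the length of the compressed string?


Input: bbaaacabbac
Runs:
  'b' x 2 => "b2"
  'a' x 3 => "a3"
  'c' x 1 => "c1"
  'a' x 1 => "a1"
  'b' x 2 => "b2"
  'a' x 1 => "a1"
  'c' x 1 => "c1"
Compressed: "b2a3c1a1b2a1c1"
Compressed length: 14

14


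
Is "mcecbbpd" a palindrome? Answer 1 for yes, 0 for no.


Input: mcecbbpd
Reversed: dpbbcecm
  Compare pos 0 ('m') with pos 7 ('d'): MISMATCH
  Compare pos 1 ('c') with pos 6 ('p'): MISMATCH
  Compare pos 2 ('e') with pos 5 ('b'): MISMATCH
  Compare pos 3 ('c') with pos 4 ('b'): MISMATCH
Result: not a palindrome

0


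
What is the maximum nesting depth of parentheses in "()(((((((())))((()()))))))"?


Input: "()(((((((())))((()()))))))"
Tracking depth:
  Position 0 '(': depth becomes 1
  Position 1 ')': depth becomes 0
  Position 2 '(': depth becomes 1
  Position 3 '(': depth becomes 2
  Position 4 '(': depth becomes 3
  Position 5 '(': depth becomes 4
  Position 6 '(': depth becomes 5
  Position 7 '(': depth becomes 6
  Position 8 '(': depth becomes 7
  Position 9 '(': depth becomes 8
  Position 10 ')': depth becomes 7
  Position 11 ')': depth becomes 6
  Position 12 ')': depth becomes 5
  Position 13 ')': depth becomes 4
  Position 14 '(': depth becomes 5
  Position 15 '(': depth becomes 6
  Position 16 '(': depth becomes 7
  Position 17 ')': depth becomes 6
  Position 18 '(': depth becomes 7
  Position 19 ')': depth becomes 6
  Position 20 ')': depth becomes 5
  Position 21 ')': depth becomes 4
  Position 22 ')': depth becomes 3
  Position 23 ')': depth becomes 2
  Position 24 ')': depth becomes 1
  Position 25 ')': depth becomes 0
Maximum depth reached: 8

8


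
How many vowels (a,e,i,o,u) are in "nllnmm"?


Input: nllnmm
Checking each character:
  'n' at position 0: consonant
  'l' at position 1: consonant
  'l' at position 2: consonant
  'n' at position 3: consonant
  'm' at position 4: consonant
  'm' at position 5: consonant
Total vowels: 0

0


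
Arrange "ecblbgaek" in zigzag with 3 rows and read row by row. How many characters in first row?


Zigzag "ecblbgaek" into 3 rows:
Placing characters:
  'e' => row 0
  'c' => row 1
  'b' => row 2
  'l' => row 1
  'b' => row 0
  'g' => row 1
  'a' => row 2
  'e' => row 1
  'k' => row 0
Rows:
  Row 0: "ebk"
  Row 1: "clge"
  Row 2: "ba"
First row length: 3

3
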